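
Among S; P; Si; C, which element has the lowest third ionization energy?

P

The third ionization energy removes an electron from the +2 ion. For each element: S²⁺ still has 4 valence electrons; P²⁺ still has 3 valence electrons; Si²⁺ still has 2 valence electrons; C²⁺ still has 2 valence electrons.
All are still removing valence electrons, so compare the +2 ions as you would atoms: IE_3 generally rises across a period (higher Z_eff) and falls down a group (larger shell), subject to the usual subshell exceptions.
Valence configurations: S²⁺ [Ne]3s²3p², P²⁺ [Ne]3s²3p¹, Si²⁺ [Ne]3s², C²⁺ [He]2s².
P²⁺ loses a lone 3p electron whereas Si²⁺ must break into a filled 3s² pair, so IE_3(Si) > IE_3(P) even though P has the higher nuclear charge.
Tabulated IE_3 (kJ/mol): S 3357, P 2914, Si 3232, C 4620.
So the third ionization energies run P < Si < S < C.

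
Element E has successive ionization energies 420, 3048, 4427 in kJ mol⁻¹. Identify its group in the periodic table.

Group 1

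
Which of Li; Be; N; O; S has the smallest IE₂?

Be

Consider each +1 ion: Li⁺ is the bare [He] core; Be⁺ still has 1 valence electron; N⁺ still has 4 valence electrons; O⁺ still has 5 valence electrons; S⁺ still has 5 valence electrons.
Pulling an electron out of a noble-gas core costs far more than removing a remaining valence electron, so Li sits at the high end of IE_2.
Valence configurations: Be⁺ [He]2s¹, N⁺ [He]2s²2p², O⁺ [He]2s²2p³, S⁺ [Ne]3s²3p³.
Approximate IE_2 values (kJ/mol): Li 7298, Be 1757, N 2856, O 3388, S 2252.
Hence IE_2: Be < S < N < O < Li.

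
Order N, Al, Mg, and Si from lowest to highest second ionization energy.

Mg, Si, Al, N

After 1 electron has been removed, what remains? N⁺ still has 4 valence electrons; Al⁺ still has 2 valence electrons; Mg⁺ still has 1 valence electron; Si⁺ still has 3 valence electrons.
All are still removing valence electrons, so compare the +1 ions as you would atoms: IE_2 generally rises across a period (higher Z_eff) and falls down a group (larger shell), subject to the usual subshell exceptions.
Valence configurations: N⁺ [He]2s²2p², Al⁺ [Ne]3s², Mg⁺ [Ne]3s¹, Si⁺ [Ne]3s²3p¹.
Si⁺ loses a lone 3p electron whereas Al⁺ must break into a filled 3s² pair, so IE_2(Al) > IE_2(Si) even though Si has the higher nuclear charge.
Approximate IE_2 values (kJ/mol): N 2856, Al 1817, Mg 1451, Si 1577.
So the second ionization energies run Mg < Si < Al < N.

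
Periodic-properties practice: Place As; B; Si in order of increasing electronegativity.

Si < B < As

Electronegativity increases across a period and decreases down a group, tracking effective nuclear charge and atomic size.
These sit on a diagonal, where the across-period and down-group effects partly cancel.
B > Si: period and group pull opposite ways; the down-group shift dominates (2.04 vs 1.90).
As > B: the two effects oppose for this pair; the across-period effect wins (2.18 vs 2.04).
Approximate values (Pauling): B 2.04, Si 1.90, As 2.18.
So from lowest to highest: Si < B < As.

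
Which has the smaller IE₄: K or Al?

K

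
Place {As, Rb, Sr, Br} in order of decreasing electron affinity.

As is in period 4, group 15; Br is in period 4, group 17; Rb is in period 5, group 1; Sr is in period 5, group 2.
EA tends to increase across a period and decrease down a group, though the pattern is less regular than for IE or radius.
These span different periods and groups, so the two trends combine.
Rb > Sr: this pair runs against the simple trend — see the exception note.
As > Rb: relative to Rb, both the across-period and down-group shifts push As's electron affinity up.
Br > As: both are in period 4; the period trend gives Br the larger value.
Note the exception: Rb has a higher electron affinity than Sr, contrary to the simple trend — adding an electron to Sr (ns²) has to open a new, higher-energy np subshell, which is unfavourable.
For reference (kJ/mol): As 78, Br 325, Rb 47, Sr 5.
So from highest to lowest: Br > As > Rb > Sr.

Br, As, Rb, Sr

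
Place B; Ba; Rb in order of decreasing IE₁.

B is in period 2, group 13; Rb is in period 5, group 1; Ba is in period 6, group 2.
Removing the outermost electron gets harder across a period and easier down a group.
Here both period and group differ, so the two effects have to be weighed against each other.
Ba > Rb: the two effects oppose for this pair; the across-period effect wins (503 vs 403 kJ/mol).
B > Ba: relative to Ba, both the across-period and down-group shifts push B's first ionization energy up.
Tabulated first ionization energy (kJ/mol): B 801, Rb 403, Ba 503.
So from highest to lowest: B > Ba > Rb.

B, Ba, Rb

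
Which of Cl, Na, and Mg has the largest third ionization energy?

Mg

IE_3 is the cost of taking one more electron from the +2 cation: Cl²⁺ still has 5 valence electrons; Na²⁺ is already 1 electron into the core; Mg²⁺ is the bare [Ne] core.
Breaking into a closed-shell core is much more expensive than removing a leftover valence electron — Na and Mg have the largest IE_3 here.
Approximate IE_3 values (kJ/mol): Cl 3822, Na 6910, Mg 7733.
So the third ionization energies run Cl < Na < Mg.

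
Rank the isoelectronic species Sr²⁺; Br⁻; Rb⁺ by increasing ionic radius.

All of these have 36 electrons, so size is governed by nuclear charge alone: the more protons, the stronger the pull on the same electron cloud, and the smaller the ion.
Nuclear charges: Sr²⁺ (Z=38), Rb⁺ (Z=37), Br⁻ (Z=35).
Smallest to largest: Sr²⁺ < Rb⁺ < Br⁻.

Sr²⁺, Rb⁺, Br⁻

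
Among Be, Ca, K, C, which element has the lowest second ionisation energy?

The second ionization energy removes an electron from the +1 ion. For each element: Be⁺ still has 1 valence electron; Ca⁺ still has 1 valence electron; K⁺ is the bare [Ar] core; C⁺ still has 3 valence electrons.
Core electrons are held far more tightly than valence electrons, so K tops the IE_2 order.
Valence configurations: Be⁺ [He]2s¹, Ca⁺ [Ar]4s¹, C⁺ [He]2s²2p¹.
Approximate IE_2 values (kJ/mol): Be 1757, Ca 1145, K 3052, C 2353.
Putting it together, IE_2: Ca < Be < C < K.

Ca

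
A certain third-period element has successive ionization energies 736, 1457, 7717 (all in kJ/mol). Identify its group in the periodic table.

Group 2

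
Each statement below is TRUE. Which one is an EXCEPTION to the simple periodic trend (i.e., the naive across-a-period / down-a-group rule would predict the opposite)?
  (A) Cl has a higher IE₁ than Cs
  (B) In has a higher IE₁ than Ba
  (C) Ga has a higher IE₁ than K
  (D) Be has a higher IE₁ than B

(D)

The general trend: IE₁ increases across a period and decreases down a group.
(A) Cl (period 3, group 17) vs Cs (period 6, group 1): the stated order agrees with the simple trend.
(B) In (period 5, group 13) vs Ba (period 6, group 2): the stated order agrees with the simple trend.
(C) Ga (period 4, group 13) vs K (period 4, group 1): the stated order agrees with the simple trend.
(D) Be (period 2, group 2) vs B (period 2, group 13): the stated order contradicts the simple trend.
The exception is (D): removing B's lone 2p electron is easier than breaking Be's filled 2s².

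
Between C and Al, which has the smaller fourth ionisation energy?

C

IE_4 is the cost of taking one more electron from the +3 cation: C³⁺ still has 1 valence electron; Al³⁺ is the bare [Ne] core.
Core electrons are held far more tightly than valence electrons, so Al tops the IE_4 order.
The numbers (kJ/mol): C 6223, Al 11577.
Overall IE_4 order: C < Al.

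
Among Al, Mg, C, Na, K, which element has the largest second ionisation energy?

Na

The second ionization energy removes an electron from the +1 ion. For each element: Al⁺ still has 2 valence electrons; Mg⁺ still has 1 valence electron; C⁺ still has 3 valence electrons; Na⁺ is the bare [Ne] core; K⁺ is the bare [Ar] core.
Breaking into a closed-shell core is much more expensive than removing a leftover valence electron — K and Na have the largest IE_2 here.
Valence configurations: Al⁺ [Ne]3s², Mg⁺ [Ne]3s¹, C⁺ [He]2s²2p¹.
Approximate IE_2 values (kJ/mol): Al 1817, Mg 1451, C 2353, Na 4562, K 3052.
Overall IE_2 order: Mg < Al < C < K < Na.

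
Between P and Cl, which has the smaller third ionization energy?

Consider each +2 ion: P²⁺ still has 3 valence electrons; Cl²⁺ still has 5 valence electrons.
All are still removing valence electrons, so compare the +2 ions as you would atoms: IE_3 generally rises across a period (higher Z_eff) and falls down a group (larger shell), subject to the usual subshell exceptions.
Valence configurations: P²⁺ [Ne]3s²3p¹, Cl²⁺ [Ne]3s²3p³.
Tabulated IE_3 (kJ/mol): P 2914, Cl 3822.
Hence IE_3: P < Cl.

P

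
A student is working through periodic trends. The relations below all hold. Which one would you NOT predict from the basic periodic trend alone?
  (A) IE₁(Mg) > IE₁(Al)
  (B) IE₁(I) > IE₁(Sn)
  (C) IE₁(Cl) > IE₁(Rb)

(A)

The general trend: IE₁ increases across a period and decreases down a group.
(A) Mg (period 3, group 2) vs Al (period 3, group 13): the stated order contradicts the simple trend.
(B) I (period 5, group 17) vs Sn (period 5, group 14): the stated order agrees with the simple trend.
(C) Cl (period 3, group 17) vs Rb (period 5, group 1): the stated order agrees with the simple trend.
The exception is (A): Al's single 3p electron is easier to remove than one from Mg's filled 3s².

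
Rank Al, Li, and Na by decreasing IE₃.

Consider each +2 ion: Al²⁺ still has 1 valence electron; Li²⁺ is already 1 electron into the core; Na²⁺ is already 1 electron into the core.
Core electrons are held far more tightly than valence electrons, so Na and Li top the IE_3 order.
Tabulated IE_3 (kJ/mol): Al 2745, Li 11815, Na 6910.
Hence IE_3: Al < Na < Li.

Li > Na > Al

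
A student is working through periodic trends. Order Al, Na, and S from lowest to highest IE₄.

S < Na < Al

After 3 electrons have been removed, what remains? Al³⁺ is the bare [Ne] core; Na³⁺ is already 2 electrons into the core; S³⁺ still has 3 valence electrons.
Breaking into a closed-shell core is much more expensive than removing a leftover valence electron — Na and Al have the largest IE_4 here.
Approximate IE_4 values (kJ/mol): Al 11577, Na 9543, S 4556.
Putting it together, IE_4: S < Na < Al.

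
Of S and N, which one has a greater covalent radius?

S

N is in period 2, group 15; S is in period 3, group 16.
Moving right in a period, electrons are added to the same shell under a stronger nuclear pull, so atoms get smaller; moving down, a new shell is opened and atoms get larger.
A diagonal step moves right (one effect) and down (the opposite effect) at once.
S > N: the two effects oppose for this pair; the down-group effect wins (103 vs 71 pm).
For reference (pm): N 71, S 103.
So S has the greater covalent radius (S > N).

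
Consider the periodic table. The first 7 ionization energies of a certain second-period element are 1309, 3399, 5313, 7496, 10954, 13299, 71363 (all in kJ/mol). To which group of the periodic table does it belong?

Group 16

Look for the largest jump between consecutive ionization energies: IE7/IE6 ≈ 5.4, far larger than any earlier ratio.
That jump marks the point where a core electron is being removed. So the atom has 6 valence electrons.
A main-group element with 6 valence electrons is in group 16.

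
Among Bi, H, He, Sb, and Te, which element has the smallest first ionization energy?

H is in period 1, group 1; He is in period 1, group 18; Sb is in period 5, group 15; Te is in period 5, group 16; Bi is in period 6, group 15.
IE₁ increases left→right with effective nuclear charge and decreases top→bottom as the valence shell moves farther out.
Neither a single period nor a single group — weigh both effects.
Sb > Bi: they share group 15; the group trend gives Sb the larger value.
Te > Sb: Te lies to the right of Sb in period 5, so the across-period effect alone puts Te higher.
H > Te: the two effects oppose for this pair; the down-group effect wins (1312 vs 869 kJ/mol).
He > H: both are in period 1; the period trend gives He the larger value.
For reference (kJ/mol): H 1312, He 2372, Sb 831, Te 869, Bi 703.
The smallest first ionization energy among these belongs to Bi.

Bi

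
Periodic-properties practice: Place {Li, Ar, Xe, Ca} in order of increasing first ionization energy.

Li is in period 2, group 1; Ar is in period 3, group 18; Ca is in period 4, group 2; Xe is in period 5, group 18.
First ionization energy rises across a period (greater Z_eff holds electrons more tightly) and falls down a group (valence electrons are farther from the nucleus).
Here both period and group differ, so the two effects have to be weighed against each other.
Ca > Li: the two effects oppose for this pair; the across-period effect wins (590 vs 520 kJ/mol).
Xe > Ca: the two effects oppose for this pair; the across-period effect wins (1170 vs 590 kJ/mol).
Ar > Xe: they share group 18; the group trend gives Ar the larger value.
For reference (kJ/mol): Li 520, Ar 1521, Ca 590, Xe 1170.
So from lowest to highest: Li < Ca < Xe < Ar.

Li, Ca, Xe, Ar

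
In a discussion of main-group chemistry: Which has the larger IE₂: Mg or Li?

Li

Consider each +1 ion: Mg⁺ still has 1 valence electron; Li⁺ is the bare [He] core.
Pulling an electron out of a noble-gas core costs far more than removing a remaining valence electron, so Li sits at the high end of IE_2.
Tabulated IE_2 (kJ/mol): Mg 1451, Li 7298.
Putting it together, IE_2: Mg < Li.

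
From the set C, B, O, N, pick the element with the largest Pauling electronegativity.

O

B is in period 2, group 13; C is in period 2, group 14; N is in period 2, group 15; O is in period 2, group 16.
Atoms toward the upper right of the periodic table pull bonding electrons most strongly.
All lie in period 2, so electronegativity increases left to right.
The largest Pauling electronegativity among these belongs to O.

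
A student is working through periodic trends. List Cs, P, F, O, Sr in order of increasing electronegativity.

O is in period 2, group 16; F is in period 2, group 17; P is in period 3, group 15; Sr is in period 5, group 2; Cs is in period 6, group 1.
Smaller atoms with higher effective nuclear charge are more electronegative.
These span different periods and groups, so the two trends combine.
Sr > Cs: both effects reinforce here, so Sr is clearly the higher of the two.
P > Sr: relative to Sr, both the across-period and down-group shifts push P's electronegativity up.
O > P: relative to P, both the across-period and down-group shifts push O's electronegativity up.
F > O: both are in period 2; the period trend gives F the larger value.
Approximate values (Pauling): O 3.44, F 3.98, P 2.19, Sr 0.95, Cs 0.79.
So from lowest to highest: Cs < Sr < P < O < F.

Cs, Sr, P, O, F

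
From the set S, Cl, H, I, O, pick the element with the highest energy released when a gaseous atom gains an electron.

Cl

H is in period 1, group 1; O is in period 2, group 16; S is in period 3, group 16; Cl is in period 3, group 17; I is in period 5, group 17.
Atoms with high Z_eff and room in the valence shell (especially the halogens) have the most exothermic electron affinities.
These span different periods and groups, so the two trends combine.
O > H: period and group pull opposite ways; the across-period shift dominates (141 vs 73 kJ/mol).
S > O: this pair runs against the simple trend — see the exception note.
I > S: the two effects oppose for this pair; the across-period effect wins (295 vs 200 kJ/mol).
Cl > I: Cl sits above I in group 17, so the down-group effect alone puts Cl higher.
Note the exception: S has a higher electron affinity than O, contrary to the simple trend — the compact 2p subshell of O repels the added electron more than S's larger 3p does.
For reference (kJ/mol): H 73, O 141, S 200, Cl 349, I 295.
The highest energy released when a gaseous atom gains an electron among these belongs to Cl.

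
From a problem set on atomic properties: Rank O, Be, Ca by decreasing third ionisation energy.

Consider each +2 ion: O²⁺ still has 4 valence electrons; Be²⁺ is the bare [He] core; Ca²⁺ is the bare [Ar] core.
Usually core removal costs more than valence removal, but here the competition is close: a tightly held n=2 valence electron can cost more to remove than an n=3 core electron, so the actual values have to decide it.
The numbers (kJ/mol): O 5300, Be 14849, Ca 4912.
Putting it together, IE_3: Ca < O < Be.

Be, O, Ca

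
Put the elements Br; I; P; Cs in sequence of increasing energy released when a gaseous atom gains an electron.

P is in period 3, group 15; Br is in period 4, group 17; I is in period 5, group 17; Cs is in period 6, group 1.
Electron affinity generally becomes more exothermic across a period toward the halogens and less exothermic down a group.
Here both period and group differ, so the two effects have to be weighed against each other.
P > Cs: relative to Cs, both the across-period and down-group shifts push P's electron affinity up.
I > P: period and group pull opposite ways; the across-period shift dominates (295 vs 72 kJ/mol).
Br > I: they share group 17; the group trend gives Br the larger value.
For reference (kJ/mol): P 72, Br 325, I 295, Cs 46.
So from lowest to highest: Cs < P < I < Br.

Cs, P, I, Br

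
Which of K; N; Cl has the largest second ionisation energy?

After 1 electron has been removed, what remains? K⁺ is the bare [Ar] core; N⁺ still has 4 valence electrons; Cl⁺ still has 6 valence electrons.
Core electrons are held far more tightly than valence electrons, so K tops the IE_2 order.
Valence configurations: N⁺ [He]2s²2p², Cl⁺ [Ne]3s²3p⁴.
Approximate IE_2 values (kJ/mol): K 3052, N 2856, Cl 2298.
Putting it together, IE_2: Cl < N < K.

K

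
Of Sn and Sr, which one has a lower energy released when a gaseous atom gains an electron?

EA tends to increase across a period and decrease down a group, though the pattern is less regular than for IE or radius.
All lie in period 5, so electron affinity increases left to right.
So Sr has the lower energy released when a gaseous atom gains an electron (Sr < Sn).

Sr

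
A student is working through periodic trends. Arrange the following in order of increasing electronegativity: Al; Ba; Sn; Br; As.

Ba < Al < Sn < As < Br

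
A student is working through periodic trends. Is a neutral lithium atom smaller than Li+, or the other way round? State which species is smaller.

Li+

Forming Li+ removes 1 electron from Li. Fewer electrons for the same nuclear charge means less shielding and a higher Z_eff on the remaining electrons, and for main-group metals the entire outer shell is lost.
A cation is smaller than its parent atom: Li+ < Li.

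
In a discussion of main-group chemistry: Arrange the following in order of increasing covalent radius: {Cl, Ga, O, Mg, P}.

Atomic radius shrinks across a period as nuclear charge pulls the same shell inward, and grows down a group as new shells are added.
These span different periods and groups, so the two trends combine.
Cl > O: the two effects oppose for this pair; the down-group effect wins (99 vs 63 pm).
P > Cl: P lies to the left of Cl in period 3, so the across-period effect alone puts P larger.
Ga > P: both effects reinforce here, so Ga is clearly the larger of the two.
Mg > Ga: the two effects oppose for this pair; the across-period effect wins (139 vs 124 pm).
For reference (pm): O 63, Mg 139, P 111, Cl 99, Ga 124.
So from smallest to largest: O < Cl < P < Ga < Mg.

O, Cl, P, Ga, Mg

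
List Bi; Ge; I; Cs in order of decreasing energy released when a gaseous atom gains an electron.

I, Ge, Bi, Cs

Ge is in period 4, group 14; I is in period 5, group 17; Cs is in period 6, group 1; Bi is in period 6, group 15.
EA tends to increase across a period and decrease down a group, though the pattern is less regular than for IE or radius.
These span different periods and groups, so the two trends combine.
Bi > Cs: both are in period 6; the period trend gives Bi the larger value.
Ge > Bi: the two effects oppose for this pair; the down-group effect wins (119 vs 91 kJ/mol).
I > Ge: period and group pull opposite ways; the across-period shift dominates (295 vs 119 kJ/mol).
Approximate values (kJ/mol): Ge 119, I 295, Cs 46, Bi 91.
So from highest to lowest: I > Ge > Bi > Cs.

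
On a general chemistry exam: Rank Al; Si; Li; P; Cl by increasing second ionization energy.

Si, Al, P, Cl, Li

The second ionization energy removes an electron from the +1 ion. For each element: Al⁺ still has 2 valence electrons; Si⁺ still has 3 valence electrons; Li⁺ is the bare [He] core; P⁺ still has 4 valence electrons; Cl⁺ still has 6 valence electrons.
Core electrons are held far more tightly than valence electrons, so Li tops the IE_2 order.
Valence configurations: Al⁺ [Ne]3s², Si⁺ [Ne]3s²3p¹, P⁺ [Ne]3s²3p², Cl⁺ [Ne]3s²3p⁴.
Si⁺ loses a lone 3p electron whereas Al⁺ must break into a filled 3s² pair, so IE_2(Al) > IE_2(Si) even though Si has the higher nuclear charge.
Tabulated IE_2 (kJ/mol): Al 1817, Si 1577, Li 7298, P 1907, Cl 2298.
Hence IE_2: Si < Al < P < Cl < Li.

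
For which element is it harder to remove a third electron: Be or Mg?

IE_3 is the cost of taking one more electron from the +2 cation: Be²⁺ is the bare [He] core; Mg²⁺ is the bare [Ne] core.
All of these are removing an electron from a noble-gas core or deeper; the smaller core (lower principal quantum number) is held far more tightly, and within a period the higher nuclear charge binds the same core more tightly.
Tabulated IE_3 (kJ/mol): Be 14849, Mg 7733.
Putting it together, IE_3: Mg < Be.

Be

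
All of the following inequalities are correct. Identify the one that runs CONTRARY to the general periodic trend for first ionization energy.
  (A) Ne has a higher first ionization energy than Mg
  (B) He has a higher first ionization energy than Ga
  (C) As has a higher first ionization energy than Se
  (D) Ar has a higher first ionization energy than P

(C)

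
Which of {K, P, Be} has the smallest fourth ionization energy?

The fourth ionization energy removes an electron from the +3 ion. For each element: K³⁺ is already 2 electrons into the core; P³⁺ still has 2 valence electrons; Be³⁺ is already 1 electron into the core.
Core electrons are held far more tightly than valence electrons, so K and Be top the IE_4 order.
Tabulated IE_4 (kJ/mol): K 5877, P 4964, Be 21007.
Hence IE_4: P < K < Be.

P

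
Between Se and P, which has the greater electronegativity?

Se

P is in period 3, group 15; Se is in period 4, group 16.
EN rises left→right (higher Z_eff, smaller atoms) and falls top→bottom (larger, more shielded atoms).
These sit on a diagonal, where the across-period and down-group effects partly cancel.
Se > P: the two effects oppose for this pair; the across-period effect wins (2.55 vs 2.19).
For reference (Pauling): P 2.19, Se 2.55.
So Se has the greater electronegativity (Se > P).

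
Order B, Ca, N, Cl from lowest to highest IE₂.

After 1 electron has been removed, what remains? B⁺ still has 2 valence electrons; Ca⁺ still has 1 valence electron; N⁺ still has 4 valence electrons; Cl⁺ still has 6 valence electrons.
All are still removing valence electrons, so compare the +1 ions as you would atoms: IE_2 generally rises across a period (higher Z_eff) and falls down a group (larger shell), subject to the usual subshell exceptions.
Valence configurations: B⁺ [He]2s², Ca⁺ [Ar]4s¹, N⁺ [He]2s²2p², Cl⁺ [Ne]3s²3p⁴.
Approximate IE_2 values (kJ/mol): B 2427, Ca 1145, N 2856, Cl 2298.
Hence IE_2: Ca < Cl < B < N.

Ca < Cl < B < N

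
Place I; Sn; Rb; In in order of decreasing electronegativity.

I > Sn > In > Rb

Rb is in period 5, group 1; In is in period 5, group 13; Sn is in period 5, group 14; I is in period 5, group 17.
Atoms toward the upper right of the periodic table pull bonding electrons most strongly.
All lie in period 5, so electronegativity increases left to right.
So from highest to lowest: I > Sn > In > Rb.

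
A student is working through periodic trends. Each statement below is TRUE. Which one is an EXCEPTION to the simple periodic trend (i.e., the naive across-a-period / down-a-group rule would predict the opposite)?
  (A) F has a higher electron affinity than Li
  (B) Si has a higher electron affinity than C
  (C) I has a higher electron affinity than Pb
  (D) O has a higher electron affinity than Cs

(B)

The general trend: electron affinity increases across a period and decreases down a group.
(A) F (period 2, group 17) vs Li (period 2, group 1): the stated order agrees with the simple trend.
(B) Si (period 3, group 14) vs C (period 2, group 14): the stated order contradicts the simple trend.
(C) I (period 5, group 17) vs Pb (period 6, group 14): the stated order agrees with the simple trend.
(D) O (period 2, group 16) vs Cs (period 6, group 1): the stated order agrees with the simple trend.
The exception is (B): Si's larger, more diffuse 3p orbitals accept an added electron slightly more readily than C's compact 2p.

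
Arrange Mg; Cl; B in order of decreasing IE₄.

B > Mg > Cl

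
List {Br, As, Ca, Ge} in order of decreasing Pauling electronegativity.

Br, As, Ge, Ca

EN rises left→right (higher Z_eff, smaller atoms) and falls top→bottom (larger, more shielded atoms).
All lie in period 4, so electronegativity increases left to right.
So from highest to lowest: Br > As > Ge > Ca.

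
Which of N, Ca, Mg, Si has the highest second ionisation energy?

N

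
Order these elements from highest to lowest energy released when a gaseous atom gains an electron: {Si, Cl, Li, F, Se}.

Cl, F, Se, Si, Li

Li is in period 2, group 1; F is in period 2, group 17; Si is in period 3, group 14; Cl is in period 3, group 17; Se is in period 4, group 16.
Atoms with high Z_eff and room in the valence shell (especially the halogens) have the most exothermic electron affinities.
Here both period and group differ, so the two effects have to be weighed against each other.
Si > Li: period and group pull opposite ways; the across-period shift dominates (134 vs 60 kJ/mol).
Se > Si: period and group pull opposite ways; the across-period shift dominates (195 vs 134 kJ/mol).
F > Se: both effects reinforce here, so F is clearly the higher of the two.
Cl > F: this pair runs against the simple trend — see the exception note.
Note the exception: Cl has a higher electron affinity than F, contrary to the simple trend — F's small 2p subshell makes the incoming electron feel strong e⁻–e⁻ repulsion, so Cl actually releases more energy on gaining an electron.
For reference (kJ/mol): Li 60, F 328, Si 134, Cl 349, Se 195.
So from highest to lowest: Cl > F > Se > Si > Li.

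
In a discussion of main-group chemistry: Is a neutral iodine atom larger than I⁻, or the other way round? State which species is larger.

Forming I⁻ adds 1 electron to I. More electron–electron repulsion in the same shell, with unchanged nuclear charge, lets the cloud expand.
An anion is larger than its parent atom: I⁻ > I.

I⁻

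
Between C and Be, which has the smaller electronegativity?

Be

Be is in period 2, group 2; C is in period 2, group 14.
Electronegativity increases across a period and decreases down a group, tracking effective nuclear charge and atomic size.
All lie in period 2, so electronegativity increases left to right.
So Be has the smaller electronegativity (Be < C).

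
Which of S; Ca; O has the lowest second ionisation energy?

Ca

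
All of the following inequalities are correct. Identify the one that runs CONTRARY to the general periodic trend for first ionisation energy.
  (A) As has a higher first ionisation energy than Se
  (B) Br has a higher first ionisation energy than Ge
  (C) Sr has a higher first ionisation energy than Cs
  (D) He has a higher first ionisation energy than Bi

(A)

The general trend: first ionisation energy increases across a period and decreases down a group.
(A) As (period 4, group 15) vs Se (period 4, group 16): the stated order contradicts the simple trend.
(B) Br (period 4, group 17) vs Ge (period 4, group 14): the stated order agrees with the simple trend.
(C) Sr (period 5, group 2) vs Cs (period 6, group 1): the stated order agrees with the simple trend.
(D) He (period 1, group 18) vs Bi (period 6, group 15): the stated order agrees with the simple trend.
The exception is (A): Se (4p⁴) ionizes more easily than half-filled As (4p³).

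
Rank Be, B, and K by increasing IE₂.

Be, B, K

After 1 electron has been removed, what remains? Be⁺ still has 1 valence electron; B⁺ still has 2 valence electrons; K⁺ is the bare [Ar] core.
Breaking into a closed-shell core is much more expensive than removing a leftover valence electron — K has the largest IE_2 here.
Valence configurations: Be⁺ [He]2s¹, B⁺ [He]2s².
The numbers (kJ/mol): Be 1757, B 2427, K 3052.
So the second ionization energies run Be < B < K.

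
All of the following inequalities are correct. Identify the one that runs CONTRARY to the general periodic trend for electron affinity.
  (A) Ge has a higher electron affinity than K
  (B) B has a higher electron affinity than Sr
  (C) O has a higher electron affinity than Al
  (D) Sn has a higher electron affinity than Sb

(D)

The general trend: electron affinity increases across a period and decreases down a group.
(A) Ge (period 4, group 14) vs K (period 4, group 1): the stated order agrees with the simple trend.
(B) B (period 2, group 13) vs Sr (period 5, group 2): the stated order agrees with the simple trend.
(C) O (period 2, group 16) vs Al (period 3, group 13): the stated order agrees with the simple trend.
(D) Sn (period 5, group 14) vs Sb (period 5, group 15): the stated order contradicts the simple trend.
The exception is (D): adding an electron to Sb's half-filled 5p³ is unfavourable, so Sn has the more exothermic EA.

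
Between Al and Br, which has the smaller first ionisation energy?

Al is in period 3, group 13; Br is in period 4, group 17.
Across a period the outer electron is held more tightly (higher IE₁); down a group it sits in a higher shell, more shielded, and comes off more easily.
Here both period and group differ, so the two effects have to be weighed against each other.
Br > Al: the two effects oppose for this pair; the across-period effect wins (1140 vs 578 kJ/mol).
Tabulated first ionization energy (kJ/mol): Al 578, Br 1140.
So Al has the smaller first ionisation energy (Al < Br).

Al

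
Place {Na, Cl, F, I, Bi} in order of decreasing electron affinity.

Cl > F > I > Bi > Na

F is in period 2, group 17; Na is in period 3, group 1; Cl is in period 3, group 17; I is in period 5, group 17; Bi is in period 6, group 15.
Adding an electron releases more energy for atoms nearer the top right (short of the noble gases).
Neither a single period nor a single group — weigh both effects.
Bi > Na: period and group pull opposite ways; the across-period shift dominates (91 vs 53 kJ/mol).
I > Bi: both effects reinforce here, so I is clearly the higher of the two.
F > I: they share group 17; the group trend gives F the larger value.
Cl > F: this pair runs against the simple trend — see the exception note.
Note the exception: Cl has a higher electron affinity than F, contrary to the simple trend — F's small 2p subshell makes the incoming electron feel strong e⁻–e⁻ repulsion, so Cl actually releases more energy on gaining an electron.
Approximate values (kJ/mol): F 328, Na 53, Cl 349, I 295, Bi 91.
So from highest to lowest: Cl > F > I > Bi > Na.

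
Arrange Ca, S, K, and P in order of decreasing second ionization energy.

Consider each +1 ion: Ca⁺ still has 1 valence electron; S⁺ still has 5 valence electrons; K⁺ is the bare [Ar] core; P⁺ still has 4 valence electrons.
Core electrons are held far more tightly than valence electrons, so K tops the IE_2 order.
Valence configurations: Ca⁺ [Ar]4s¹, S⁺ [Ne]3s²3p³, P⁺ [Ne]3s²3p².
Tabulated IE_2 (kJ/mol): Ca 1145, S 2252, K 3052, P 1907.
Putting it together, IE_2: Ca < P < S < K.

K > S > P > Ca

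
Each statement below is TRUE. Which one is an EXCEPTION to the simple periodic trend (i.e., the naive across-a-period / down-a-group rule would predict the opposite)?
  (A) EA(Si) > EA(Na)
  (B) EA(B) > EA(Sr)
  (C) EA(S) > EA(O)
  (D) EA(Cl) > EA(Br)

(C)

The general trend: electron affinity increases across a period and decreases down a group.
(A) Si (period 3, group 14) vs Na (period 3, group 1): the stated order agrees with the simple trend.
(B) B (period 2, group 13) vs Sr (period 5, group 2): the stated order agrees with the simple trend.
(C) S (period 3, group 16) vs O (period 2, group 16): the stated order contradicts the simple trend.
(D) Cl (period 3, group 17) vs Br (period 4, group 17): the stated order agrees with the simple trend.
The exception is (C): the compact 2p subshell of O repels the added electron more than S's larger 3p does.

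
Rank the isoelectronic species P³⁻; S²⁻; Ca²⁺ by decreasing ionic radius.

All of these have 18 electrons, so size is governed by nuclear charge alone: the more protons, the stronger the pull on the same electron cloud, and the smaller the ion.
Nuclear charges: Ca²⁺ (Z=20), S²⁻ (Z=16), P³⁻ (Z=15).
Largest to smallest: P³⁻ > S²⁻ > Ca²⁺.

P³⁻ > S²⁻ > Ca²⁺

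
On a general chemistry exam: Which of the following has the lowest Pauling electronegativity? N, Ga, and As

Ga

N is in period 2, group 15; Ga is in period 4, group 13; As is in period 4, group 15.
EN rises left→right (higher Z_eff, smaller atoms) and falls top→bottom (larger, more shielded atoms).
Here both period and group differ, so the two effects have to be weighed against each other.
As > Ga: As lies to the right of Ga in period 4, so the across-period effect alone puts As higher.
N > As: they share group 15; the group trend gives N the larger value.
Tabulated electronegativity (Pauling): N 3.04, Ga 1.81, As 2.18.
The lowest Pauling electronegativity among these belongs to Ga.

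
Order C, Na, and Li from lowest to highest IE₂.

C, Na, Li

Consider each +1 ion: C⁺ still has 3 valence electrons; Na⁺ is the bare [Ne] core; Li⁺ is the bare [He] core.
Pulling an electron out of a noble-gas core costs far more than removing a remaining valence electron, so Na and Li sit at the high end of IE_2.
The numbers (kJ/mol): C 2353, Na 4562, Li 7298.
Hence IE_2: C < Na < Li.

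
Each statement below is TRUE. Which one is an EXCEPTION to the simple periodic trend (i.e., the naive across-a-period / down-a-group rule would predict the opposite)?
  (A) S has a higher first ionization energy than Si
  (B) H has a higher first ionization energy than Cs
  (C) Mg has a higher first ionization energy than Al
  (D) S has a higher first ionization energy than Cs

(C)

The general trend: first ionization energy increases across a period and decreases down a group.
(A) S (period 3, group 16) vs Si (period 3, group 14): the stated order agrees with the simple trend.
(B) H (period 1, group 1) vs Cs (period 6, group 1): the stated order agrees with the simple trend.
(C) Mg (period 3, group 2) vs Al (period 3, group 13): the stated order contradicts the simple trend.
(D) S (period 3, group 16) vs Cs (period 6, group 1): the stated order agrees with the simple trend.
The exception is (C): Al's single 3p electron is easier to remove than one from Mg's filled 3s².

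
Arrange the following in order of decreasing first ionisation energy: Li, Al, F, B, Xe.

Li is in period 2, group 1; B is in period 2, group 13; F is in period 2, group 17; Al is in period 3, group 13; Xe is in period 5, group 18.
First ionization energy rises across a period (greater Z_eff holds electrons more tightly) and falls down a group (valence electrons are farther from the nucleus).
These span different periods and groups, so the two trends combine.
Al > Li: the two effects oppose for this pair; the across-period effect wins (578 vs 520 kJ/mol).
B > Al: they share group 13; the group trend gives B the larger value.
Xe > B: the two effects oppose for this pair; the across-period effect wins (1170 vs 801 kJ/mol).
F > Xe: the two effects oppose for this pair; the down-group effect wins (1681 vs 1170 kJ/mol).
Tabulated first ionization energy (kJ/mol): Li 520, B 801, F 1681, Al 578, Xe 1170.
So from highest to lowest: F > Xe > B > Al > Li.

F > Xe > B > Al > Li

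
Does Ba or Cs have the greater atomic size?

Cs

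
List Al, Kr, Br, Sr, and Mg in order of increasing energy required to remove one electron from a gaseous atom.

Sr < Al < Mg < Br < Kr

Mg is in period 3, group 2; Al is in period 3, group 13; Br is in period 4, group 17; Kr is in period 4, group 18; Sr is in period 5, group 2.
Removing the outermost electron gets harder across a period and easier down a group.
Neither a single period nor a single group — weigh both effects.
Al > Sr: both effects reinforce here, so Al is clearly the higher of the two.
Mg > Al: this pair runs against the simple trend — see the exception note.
Br > Mg: period and group pull opposite ways; the across-period shift dominates (1140 vs 738 kJ/mol).
Kr > Br: Kr lies to the right of Br in period 4, so the across-period effect alone puts Kr higher.
Note the exception: Mg has a higher first ionization energy than Al, contrary to the simple trend — Al's single 3p electron is easier to remove than one from Mg's filled 3s².
For reference (kJ/mol): Mg 738, Al 578, Br 1140, Kr 1351, Sr 550.
So from lowest to highest: Sr < Al < Mg < Br < Kr.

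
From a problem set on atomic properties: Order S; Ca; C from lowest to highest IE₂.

IE_2 is the cost of taking one more electron from the +1 cation: S⁺ still has 5 valence electrons; Ca⁺ still has 1 valence electron; C⁺ still has 3 valence electrons.
All are still removing valence electrons, so compare the +1 ions as you would atoms: IE_2 generally rises across a period (higher Z_eff) and falls down a group (larger shell), subject to the usual subshell exceptions.
Valence configurations: S⁺ [Ne]3s²3p³, Ca⁺ [Ar]4s¹, C⁺ [He]2s²2p¹.
Approximate IE_2 values (kJ/mol): S 2252, Ca 1145, C 2353.
Hence IE_2: Ca < S < C.

Ca, S, C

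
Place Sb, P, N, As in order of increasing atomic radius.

N, P, As, Sb

N is in period 2, group 15; P is in period 3, group 15; As is in period 4, group 15; Sb is in period 5, group 15.
Radius decreases left→right (rising Z_eff, same n) and increases top→bottom (higher n).
All are in group 15, so atomic radius increases down the group.
So from smallest to largest: N < P < As < Sb.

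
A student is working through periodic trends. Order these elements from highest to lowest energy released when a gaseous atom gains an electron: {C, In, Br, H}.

Br, C, H, In

H is in period 1, group 1; C is in period 2, group 14; Br is in period 4, group 17; In is in period 5, group 13.
EA tends to increase across a period and decrease down a group, though the pattern is less regular than for IE or radius.
Here both period and group differ, so the two effects have to be weighed against each other.
H > In: the two effects oppose for this pair; the down-group effect wins (73 vs 29 kJ/mol).
C > H: the two effects oppose for this pair; the across-period effect wins (122 vs 73 kJ/mol).
Br > C: period and group pull opposite ways; the across-period shift dominates (325 vs 122 kJ/mol).
For reference (kJ/mol): H 73, C 122, Br 325, In 29.
So from highest to lowest: Br > C > H > In.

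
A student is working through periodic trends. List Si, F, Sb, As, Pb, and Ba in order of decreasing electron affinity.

F, Si, Sb, As, Pb, Ba

F is in period 2, group 17; Si is in period 3, group 14; As is in period 4, group 15; Sb is in period 5, group 15; Ba is in period 6, group 2; Pb is in period 6, group 14.
EA tends to increase across a period and decrease down a group, though the pattern is less regular than for IE or radius.
These span different periods and groups, so the two trends combine.
Pb > Ba: both are in period 6; the period trend gives Pb the larger value.
As > Pb: relative to Pb, both the across-period and down-group shifts push As's electron affinity up.
Sb > As: this pair runs against the simple trend — see the exception note.
Si > Sb: period and group pull opposite ways; the down-group shift dominates (134 vs 103 kJ/mol).
F > Si: both effects reinforce here, so F is clearly the higher of the two.
Note the exception: Sb has a higher electron affinity than As, contrary to the simple trend — both are half-filled np³, but the pairing/repulsion penalty for the added electron shrinks as the p orbitals become larger and more diffuse down the group, and for Sb that outweighs the weaker nuclear attraction.
Tabulated electron affinity (kJ/mol): F 328, Si 134, As 78, Sb 103, Ba 14, Pb 35.
So from highest to lowest: F > Si > Sb > As > Pb > Ba.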